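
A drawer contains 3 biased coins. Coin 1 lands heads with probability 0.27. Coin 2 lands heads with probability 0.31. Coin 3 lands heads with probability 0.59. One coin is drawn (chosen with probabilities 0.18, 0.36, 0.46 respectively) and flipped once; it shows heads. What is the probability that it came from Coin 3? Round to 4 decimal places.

P(heads|C1) = 0.27; P(heads|C2) = 0.31; P(heads|C3) = 0.59.
Prior × likelihood for each source: 0.18·0.27=0.04860, 0.36·0.31=0.1116, 0.46·0.59=0.2714. Summing gives P(heads) = 0.43160.
P(Coin 3 | heads) = 0.2714 / 0.43160 = 0.6288.

Posterior probability ≈ 0.6288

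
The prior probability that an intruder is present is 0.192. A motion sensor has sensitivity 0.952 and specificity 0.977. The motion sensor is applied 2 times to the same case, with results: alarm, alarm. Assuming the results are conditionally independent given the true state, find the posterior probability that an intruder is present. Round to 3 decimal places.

Posterior P(H) ≈ 0.998

Let H be the event that an intruder is present; start with P(H) = 0.192. P('alarm'|H) = 0.952, P('alarm'|¬H) = 0.023.
Update on result 1 ('alarm'): P(H) ← 0.952·0.1920 / (0.952·0.1920 + 0.023·0.8080) = 0.18278/0.20137 = 0.9077.
Update on result 2 ('alarm'): P(H) ← 0.952·0.9077 / (0.952·0.9077 + 0.023·0.0923) = 0.86414/0.86626 = 0.9975.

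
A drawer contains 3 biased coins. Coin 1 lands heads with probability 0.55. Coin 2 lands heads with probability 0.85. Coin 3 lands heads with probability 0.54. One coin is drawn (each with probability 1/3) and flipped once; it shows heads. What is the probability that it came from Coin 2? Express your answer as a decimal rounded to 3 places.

Posterior probability ≈ 0.438

P(heads|C1) = 0.55; P(heads|C2) = 0.85; P(heads|C3) = 0.54.
Prior × likelihood for each source: 0.333333·0.55=0.1833, 0.333333·0.85=0.2833, 0.333333·0.54=0.1800. Summing gives P(heads) = 0.64667.
P(Coin 2 | heads) = 0.2833 / 0.64667 = 0.438.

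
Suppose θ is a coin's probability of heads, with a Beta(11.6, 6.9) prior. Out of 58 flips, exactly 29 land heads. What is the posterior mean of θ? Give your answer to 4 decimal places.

Posterior mean ≈ 0.5307

The binomial likelihood is conjugate to the Beta prior: with 29 successes and 29 failures, the posterior is Beta(11.6+29, 6.9+29) = Beta(40.6, 35.9).
Posterior mean = α/(α+β) = 40.6/76.5 = 0.5307.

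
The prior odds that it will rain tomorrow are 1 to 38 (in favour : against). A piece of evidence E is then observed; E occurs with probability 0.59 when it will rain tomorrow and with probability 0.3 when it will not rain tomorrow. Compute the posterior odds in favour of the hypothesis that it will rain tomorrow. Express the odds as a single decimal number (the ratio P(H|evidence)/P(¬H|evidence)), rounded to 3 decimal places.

Prior odds = 1/38 = 0.026316.
Likelihood ratio for E = 0.59/0.3 = 1.9667.
Posterior odds = prior odds × LR = 0.051754.

Posterior odds ≈ 0.052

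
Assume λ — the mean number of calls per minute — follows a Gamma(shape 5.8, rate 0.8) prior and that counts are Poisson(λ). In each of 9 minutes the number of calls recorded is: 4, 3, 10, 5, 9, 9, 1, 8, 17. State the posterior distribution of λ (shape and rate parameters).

Posterior: Gamma(shape=71.8, rate=9.8)

Total count ∑xᵢ = 66 over n = 9 minutes.
Gamma is conjugate to the Poisson likelihood: posterior is Gamma(shape = 5.8+66 = 71.8, rate = 0.8+9 = 9.8).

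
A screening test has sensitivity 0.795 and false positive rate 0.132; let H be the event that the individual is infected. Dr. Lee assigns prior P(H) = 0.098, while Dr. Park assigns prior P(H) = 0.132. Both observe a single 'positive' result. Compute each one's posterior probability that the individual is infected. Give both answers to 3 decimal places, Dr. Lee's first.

P('+'|H) = 0.795, P('+'|¬H) = 0.132.
Dr. Lee: numerator 0.795·0.098 = 0.077910; evidence = 0.077910+0.132·0.902 = 0.19697; posterior = 0.396.
Dr. Park: numerator 0.795·0.132 = 0.10494; evidence = 0.10494+0.132·0.868 = 0.21952; posterior = 0.478.

Dr. Lee: 0.396; Dr. Park: 0.478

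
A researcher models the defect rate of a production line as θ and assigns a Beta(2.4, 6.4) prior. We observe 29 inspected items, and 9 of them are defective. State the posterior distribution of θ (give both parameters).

Posterior: Beta(11.4, 26.4)

Observing 9 successes and 20 failures updates Beta(2.4, 6.4) by adding the success and failure counts to the two shape parameters: α = 2.4+9 = 11.4, β = 6.4+20 = 26.4.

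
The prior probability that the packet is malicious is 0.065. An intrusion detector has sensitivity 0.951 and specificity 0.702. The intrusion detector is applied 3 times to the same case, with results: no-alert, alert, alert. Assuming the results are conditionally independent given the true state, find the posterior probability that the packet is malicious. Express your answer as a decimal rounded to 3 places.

Let H be the event that the packet is malicious; start with P(H) = 0.065. P('alert'|H) = 0.951, P('alert'|¬H) = 0.298.
Update on result 1 ('no-alert'): P(H) ← 0.049·0.0650 / (0.049·0.0650 + 0.702·0.9350) = 0.0031850/0.65956 = 0.0048.
Update on result 2 ('alert'): P(H) ← 0.951·0.0048 / (0.951·0.0048 + 0.298·0.9952) = 0.0045924/0.30115 = 0.0152.
Update on result 3 ('alert'): P(H) ← 0.951·0.0152 / (0.951·0.0152 + 0.298·0.9848) = 0.014502/0.30796 = 0.0471.

Posterior P(H) ≈ 0.047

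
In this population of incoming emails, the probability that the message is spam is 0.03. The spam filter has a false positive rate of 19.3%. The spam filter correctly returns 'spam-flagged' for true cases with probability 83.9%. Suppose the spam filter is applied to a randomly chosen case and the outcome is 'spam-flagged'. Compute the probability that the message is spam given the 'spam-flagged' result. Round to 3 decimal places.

P(H | E) ≈ 0.119

Write H for 'the message is spam'. Prior odds H:¬H = 0.03/0.97 = 0.030928. For the 'spam-flagged' outcome, the likelihood ratio is 0.839/0.193 = 4.3472.
Posterior odds = 0.030928 × 4.3472 = 0.13445, so P(H|E) = 0.13445/(1+0.13445) = 0.119.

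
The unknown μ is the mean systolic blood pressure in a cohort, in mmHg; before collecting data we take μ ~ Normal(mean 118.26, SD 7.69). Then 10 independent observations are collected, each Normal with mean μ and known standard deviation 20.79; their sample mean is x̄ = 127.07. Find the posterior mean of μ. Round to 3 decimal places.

Posterior mean ≈ 123.350

Prior precision 1/τ₀² = 1/7.69² = 0.0169101; data precision n/σ² = 10/20.79² = 0.0231361.
Posterior precision = 0.0169101 + 0.0231361 = 0.0400463.
Posterior mean = (0.0169101·118.26 + 0.0231361·127.07) / 0.0400463 = 123.350.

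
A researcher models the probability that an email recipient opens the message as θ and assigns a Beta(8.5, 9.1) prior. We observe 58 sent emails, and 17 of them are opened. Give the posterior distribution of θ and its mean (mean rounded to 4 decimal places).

The binomial likelihood is conjugate to the Beta prior: with 17 successes and 41 failures, the posterior is Beta(8.5+17, 9.1+41) = Beta(25.5, 50.1).
Posterior mean = α/(α+β) = 25.5/75.6 = 0.3373.

Posterior: Beta(25.5, 50.1); mean ≈ 0.3373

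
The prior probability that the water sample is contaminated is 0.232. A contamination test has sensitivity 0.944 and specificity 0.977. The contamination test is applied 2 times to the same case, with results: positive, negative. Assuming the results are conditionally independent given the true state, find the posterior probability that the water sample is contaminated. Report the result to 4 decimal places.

Posterior P(H) ≈ 0.4154

Let H be the event that the water sample is contaminated; start with P(H) = 0.232. P('positive'|H) = 0.944, P('positive'|¬H) = 0.023.
Update on result 1 ('positive'): P(H) ← 0.944·0.2320 / (0.944·0.2320 + 0.023·0.7680) = 0.21901/0.23667 = 0.9254.
Update on result 2 ('negative'): P(H) ← 0.056·0.9254 / (0.056·0.9254 + 0.977·0.0746) = 0.051820/0.12474 = 0.4154.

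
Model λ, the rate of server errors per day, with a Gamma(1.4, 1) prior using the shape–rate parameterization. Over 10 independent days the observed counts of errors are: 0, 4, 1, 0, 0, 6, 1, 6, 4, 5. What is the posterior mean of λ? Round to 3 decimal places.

Posterior mean ≈ 2.582

The Poisson likelihood adds the total count to the shape and the number of exposure periods to the rate. Here ∑xᵢ = 27 and n = 10, so shape 1.4→28.4 and rate 1→11.
E[λ | data] = 28.4/11 = 2.582.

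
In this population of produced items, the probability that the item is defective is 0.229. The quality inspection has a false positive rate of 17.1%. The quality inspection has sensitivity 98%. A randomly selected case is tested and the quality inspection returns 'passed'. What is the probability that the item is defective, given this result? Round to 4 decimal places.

P(H | E) ≈ 0.0071

Let H be the event that the item is defective. P(H) = 0.229, so P(¬H) = 0.771. With E the 'passed' result, P(E|H) = 0.02 and P(E|¬H) = 0.829.
P(E) = 0.02·0.229 + 0.829·0.771 = 0.0045800 + 0.63916 = 0.64374.
By Bayes' theorem, P(H|E) = 0.0045800 / 0.64374 = 0.0071.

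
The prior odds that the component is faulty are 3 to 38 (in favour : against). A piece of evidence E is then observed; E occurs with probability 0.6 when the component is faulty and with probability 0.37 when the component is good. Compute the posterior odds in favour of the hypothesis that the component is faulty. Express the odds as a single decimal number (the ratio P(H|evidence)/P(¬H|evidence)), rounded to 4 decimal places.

Posterior odds ≈ 0.1280

Prior odds = 3/38 = 0.078947. In log-odds, ln(0.078947) = -2.5390.
Add log likelihood ratio: ln(1.6216) = 0.48343.
Posterior log-odds = -2.0555, so posterior odds = exp(-2.0555) = 0.12802.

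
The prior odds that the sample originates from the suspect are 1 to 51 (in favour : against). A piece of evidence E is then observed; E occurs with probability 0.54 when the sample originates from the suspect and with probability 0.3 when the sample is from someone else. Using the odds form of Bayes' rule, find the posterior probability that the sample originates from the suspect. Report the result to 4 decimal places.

Prior odds = 1/51 = 0.019608.
Likelihood ratio for E = 0.54/0.3 = 1.8000.
Posterior odds = prior odds × LR = 0.035294.
Posterior probability = odds/(1+odds) = 0.035294/1.0353 = 0.0341.

Posterior probability ≈ 0.0341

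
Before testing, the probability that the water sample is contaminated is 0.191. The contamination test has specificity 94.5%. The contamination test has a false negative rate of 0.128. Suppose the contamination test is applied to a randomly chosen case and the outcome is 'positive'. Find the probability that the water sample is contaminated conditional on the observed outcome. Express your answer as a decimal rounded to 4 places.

Let H be the event that the water sample is contaminated. P(H) = 0.191, so P(¬H) = 0.809. With E the 'positive' result, P(E|H) = 0.872 and P(E|¬H) = 0.055.
P(E) = 0.872·0.191 + 0.055·0.809 = 0.16655 + 0.044495 = 0.21105.
By Bayes' theorem, P(H|E) = 0.16655 / 0.21105 = 0.7892.

P(H | E) ≈ 0.7892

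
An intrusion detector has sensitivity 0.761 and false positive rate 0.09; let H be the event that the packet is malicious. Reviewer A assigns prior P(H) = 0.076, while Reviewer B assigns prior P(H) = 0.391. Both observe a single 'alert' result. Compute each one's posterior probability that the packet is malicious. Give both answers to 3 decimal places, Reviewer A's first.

Reviewer A: 0.410; Reviewer B: 0.844

P('+'|H) = 0.761, P('+'|¬H) = 0.09.
Reviewer A: numerator 0.761·0.076 = 0.057836; evidence = 0.057836+0.09·0.924 = 0.14100; posterior = 0.410.
Reviewer B: numerator 0.761·0.391 = 0.29755; evidence = 0.29755+0.09·0.609 = 0.35236; posterior = 0.844.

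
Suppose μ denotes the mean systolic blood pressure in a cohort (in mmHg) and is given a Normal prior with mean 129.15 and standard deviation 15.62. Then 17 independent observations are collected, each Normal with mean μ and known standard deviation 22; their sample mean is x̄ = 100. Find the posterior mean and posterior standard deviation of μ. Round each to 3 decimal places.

With known σ, the Normal prior is conjugate. Weight on the data is w = (n/σ²)/(n/σ² + 1/τ₀²) = 0.0351240/(0.0351240+0.00409862) = 0.89550.
Posterior mean = w·x̄ + (1−w)·μ₀ = 0.89550·100 + 0.10450·129.15 = 103.046. Posterior variance = 1/(0.0351240+0.00409862) = 25.4955, so SD = 5.049.

Posterior mean ≈ 103.046; posterior SD ≈ 5.049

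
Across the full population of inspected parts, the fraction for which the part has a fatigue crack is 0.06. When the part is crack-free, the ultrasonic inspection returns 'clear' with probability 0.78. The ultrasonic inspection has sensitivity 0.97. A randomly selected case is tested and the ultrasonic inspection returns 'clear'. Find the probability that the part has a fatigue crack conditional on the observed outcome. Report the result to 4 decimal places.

Let H be the event that the part has a fatigue crack. P(H) = 0.06, so P(¬H) = 0.94. With E the 'clear' result, P(E|H) = 0.03 and P(E|¬H) = 0.78.
P(E) = 0.03·0.06 + 0.78·0.94 = 0.0018000 + 0.73320 = 0.73500.
By Bayes' theorem, P(H|E) = 0.0018000 / 0.73500 = 0.0024.

P(H | E) ≈ 0.0024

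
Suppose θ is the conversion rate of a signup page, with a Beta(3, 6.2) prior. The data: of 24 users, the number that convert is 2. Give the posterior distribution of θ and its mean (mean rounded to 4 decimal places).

The binomial likelihood is conjugate to the Beta prior: with 2 successes and 22 failures, the posterior is Beta(3+2, 6.2+22) = Beta(5, 28.2).
Posterior mean = α/(α+β) = 5/33.2 = 0.1506.

Posterior: Beta(5, 28.2); mean ≈ 0.1506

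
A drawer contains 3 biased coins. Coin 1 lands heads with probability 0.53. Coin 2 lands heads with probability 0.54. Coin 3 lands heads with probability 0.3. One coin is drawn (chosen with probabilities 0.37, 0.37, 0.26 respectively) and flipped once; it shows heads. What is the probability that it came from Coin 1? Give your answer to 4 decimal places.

Tabulate prior·likelihood by source: [1] prior 0.37, lik 0.53, product 0.1961; [2] prior 0.37, lik 0.54, product 0.1998; [3] prior 0.26, lik 0.3, product 0.07800.
Normalizing constant = 0.47390; the posterior for Coin 1 is its product over the sum, 0.1961/0.47390 = 0.4138.

Posterior probability ≈ 0.4138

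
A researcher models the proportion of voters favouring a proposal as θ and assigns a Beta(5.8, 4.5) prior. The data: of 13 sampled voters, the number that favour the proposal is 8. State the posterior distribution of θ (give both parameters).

The binomial likelihood is conjugate to the Beta prior: with 8 successes and 5 failures, the posterior is Beta(5.8+8, 4.5+5) = Beta(13.8, 9.5).

Posterior: Beta(13.8, 9.5)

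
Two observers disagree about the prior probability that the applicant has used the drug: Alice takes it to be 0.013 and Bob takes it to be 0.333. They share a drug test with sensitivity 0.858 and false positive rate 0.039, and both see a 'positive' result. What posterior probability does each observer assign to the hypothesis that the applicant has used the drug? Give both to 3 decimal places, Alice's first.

The likelihood ratio for a 'positive' result is 0.858/0.039 = 22.000.
Alice: prior odds 0.013/0.987 = 0.013171; posterior odds 0.28977; posterior probability 0.225.
Bob: prior odds 0.333/0.667 = 0.49925; posterior odds 10.984; posterior probability 0.917.

Alice: 0.225; Bob: 0.917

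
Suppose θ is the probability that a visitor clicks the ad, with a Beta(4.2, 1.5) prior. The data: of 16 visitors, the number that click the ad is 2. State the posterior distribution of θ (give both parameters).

Observing 2 successes and 14 failures updates Beta(4.2, 1.5) by adding the success and failure counts to the two shape parameters: α = 4.2+2 = 6.2, β = 1.5+14 = 15.5.

Posterior: Beta(6.2, 15.5)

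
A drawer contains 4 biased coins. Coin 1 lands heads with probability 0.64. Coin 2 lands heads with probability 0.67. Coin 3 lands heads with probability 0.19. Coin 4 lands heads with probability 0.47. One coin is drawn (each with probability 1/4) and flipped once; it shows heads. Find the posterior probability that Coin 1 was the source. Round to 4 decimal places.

Posterior probability ≈ 0.3249

P(heads|C1) = 0.64; P(heads|C2) = 0.67; P(heads|C3) = 0.19; P(heads|C4) = 0.47.
Prior × likelihood for each source: 0.25·0.64=0.1600, 0.25·0.67=0.1675, 0.25·0.19=0.04750, 0.25·0.47=0.1175. Summing gives P(heads) = 0.49250.
P(Coin 1 | heads) = 0.1600 / 0.49250 = 0.3249.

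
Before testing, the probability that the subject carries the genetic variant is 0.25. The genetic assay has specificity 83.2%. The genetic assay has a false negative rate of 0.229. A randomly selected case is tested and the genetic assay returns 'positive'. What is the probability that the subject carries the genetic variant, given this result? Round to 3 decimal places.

P(H | E) ≈ 0.605

Write H for 'the subject carries the genetic variant'. Prior odds H:¬H = 0.25/0.75 = 0.33333. For the 'positive' outcome, the likelihood ratio is 0.771/0.168 = 4.5893.
Posterior odds = 0.33333 × 4.5893 = 1.5298, so P(H|E) = 1.5298/(1+1.5298) = 0.605.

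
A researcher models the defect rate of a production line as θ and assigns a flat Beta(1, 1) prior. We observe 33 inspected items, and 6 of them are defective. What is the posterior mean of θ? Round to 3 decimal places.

Posterior mean ≈ 0.200

The binomial likelihood is conjugate to the Beta prior: with 6 successes and 27 failures, the posterior is Beta(1+6, 1+27) = Beta(7, 28).
Posterior mean = α/(α+β) = 7/35 = 0.200.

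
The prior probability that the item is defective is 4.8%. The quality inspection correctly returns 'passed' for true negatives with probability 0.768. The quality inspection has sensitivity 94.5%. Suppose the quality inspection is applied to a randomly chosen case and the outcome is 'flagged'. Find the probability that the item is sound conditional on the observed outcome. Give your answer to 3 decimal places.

Write H for 'the item is defective'. Prior odds H:¬H = 0.048/0.952 = 0.050420. For the 'flagged' outcome, the likelihood ratio is 0.945/0.232 = 4.0733.
Posterior odds = 0.050420 × 4.0733 = 0.20538, so P(H|E) = 0.20538/(1+0.20538) = 0.170. Then P(¬H|E) = 1 − 0.170 = 0.830.

P(¬H | E) ≈ 0.830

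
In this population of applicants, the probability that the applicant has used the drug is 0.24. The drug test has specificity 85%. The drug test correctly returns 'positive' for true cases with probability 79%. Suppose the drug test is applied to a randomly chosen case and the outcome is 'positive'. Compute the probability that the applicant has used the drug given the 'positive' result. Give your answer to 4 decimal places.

Let H be the event that the applicant has used the drug. P(H) = 0.24, so P(¬H) = 0.76. With E the 'positive' result, P(E|H) = 0.79 and P(E|¬H) = 0.15.
P(E) = 0.79·0.24 + 0.15·0.76 = 0.18960 + 0.11400 = 0.30360.
By Bayes' theorem, P(H|E) = 0.18960 / 0.30360 = 0.6245.

P(H | E) ≈ 0.6245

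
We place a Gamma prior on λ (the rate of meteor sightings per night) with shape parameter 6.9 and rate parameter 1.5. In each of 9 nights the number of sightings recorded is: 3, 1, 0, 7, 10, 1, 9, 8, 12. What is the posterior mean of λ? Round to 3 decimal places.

Total count ∑xᵢ = 51 over n = 9 nights.
Gamma is conjugate to the Poisson likelihood: posterior is Gamma(shape = 6.9+51 = 57.9, rate = 1.5+9 = 10.5).
E[λ | data] = 57.9/10.5 = 5.514.

Posterior mean ≈ 5.514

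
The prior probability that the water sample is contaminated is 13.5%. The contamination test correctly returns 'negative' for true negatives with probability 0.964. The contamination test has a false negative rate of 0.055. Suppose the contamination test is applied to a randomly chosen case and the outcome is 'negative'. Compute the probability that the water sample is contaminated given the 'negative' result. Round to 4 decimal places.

Write H for 'the water sample is contaminated'. Prior odds H:¬H = 0.135/0.865 = 0.15607. For the 'negative' outcome, the likelihood ratio is 0.055/0.964 = 0.057054.
Posterior odds = 0.15607 × 0.057054 = 0.0089044, so P(H|E) = 0.0089044/(1+0.0089044) = 0.0088.

P(H | E) ≈ 0.0088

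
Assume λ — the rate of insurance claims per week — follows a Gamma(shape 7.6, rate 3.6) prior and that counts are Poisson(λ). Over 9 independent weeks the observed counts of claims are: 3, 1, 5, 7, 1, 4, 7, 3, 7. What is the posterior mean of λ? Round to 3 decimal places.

Posterior mean ≈ 3.619

The Poisson likelihood adds the total count to the shape and the number of exposure periods to the rate. Here ∑xᵢ = 38 and n = 9, so shape 7.6→45.6 and rate 3.6→12.6.
Posterior mean = shape/rate = 45.6/12.6 = 3.619.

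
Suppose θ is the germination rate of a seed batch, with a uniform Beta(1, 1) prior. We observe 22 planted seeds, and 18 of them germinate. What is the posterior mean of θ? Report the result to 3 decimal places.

Observing 18 successes and 4 failures updates Beta(1, 1) by adding the success and failure counts to the two shape parameters: α = 1+18 = 19, β = 1+4 = 5.
Posterior mean = α/(α+β) = 19/24 = 0.792.

Posterior mean ≈ 0.792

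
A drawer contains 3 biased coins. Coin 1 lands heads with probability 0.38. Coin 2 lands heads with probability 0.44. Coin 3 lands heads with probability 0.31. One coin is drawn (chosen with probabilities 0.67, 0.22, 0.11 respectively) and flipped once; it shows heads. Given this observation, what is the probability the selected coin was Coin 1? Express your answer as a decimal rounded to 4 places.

Tabulate prior·likelihood by source: [1] prior 0.67, lik 0.38, product 0.2546; [2] prior 0.22, lik 0.44, product 0.09680; [3] prior 0.11, lik 0.31, product 0.03410.
Normalizing constant = 0.38550; the posterior for Coin 1 is its product over the sum, 0.2546/0.38550 = 0.6604.

Posterior probability ≈ 0.6604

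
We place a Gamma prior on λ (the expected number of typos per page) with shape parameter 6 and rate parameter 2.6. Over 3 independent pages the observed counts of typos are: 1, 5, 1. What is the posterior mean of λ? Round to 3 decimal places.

The Poisson likelihood adds the total count to the shape and the number of exposure periods to the rate. Here ∑xᵢ = 7 and n = 3, so shape 6→13 and rate 2.6→5.6.
Posterior mean = shape/rate = 13/5.6 = 2.321.

Posterior mean ≈ 2.321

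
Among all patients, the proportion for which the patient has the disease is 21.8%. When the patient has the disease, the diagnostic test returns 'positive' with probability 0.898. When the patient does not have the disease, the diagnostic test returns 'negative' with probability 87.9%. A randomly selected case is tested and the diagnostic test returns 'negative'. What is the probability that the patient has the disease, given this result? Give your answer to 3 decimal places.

Write H for 'the patient has the disease'. Prior odds H:¬H = 0.218/0.782 = 0.27877. For the 'negative' outcome, the likelihood ratio is 0.102/0.879 = 0.11604.
Posterior odds = 0.27877 × 0.11604 = 0.032349, so P(H|E) = 0.032349/(1+0.032349) = 0.031.

P(H | E) ≈ 0.031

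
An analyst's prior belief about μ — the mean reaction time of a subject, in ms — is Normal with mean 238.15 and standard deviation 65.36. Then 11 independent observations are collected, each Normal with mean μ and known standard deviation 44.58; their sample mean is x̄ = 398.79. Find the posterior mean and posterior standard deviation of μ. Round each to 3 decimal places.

Posterior mean ≈ 392.272; posterior SD ≈ 13.166

With known σ, the Normal prior is conjugate. Weight on the data is w = (n/σ²)/(n/σ² + 1/τ₀²) = 0.00553494/(0.00553494+0.00023409) = 0.95942.
Posterior mean = w·x̄ + (1−w)·μ₀ = 0.95942·398.79 + 0.040576·238.15 = 392.272. Posterior variance = 1/(0.00553494+0.00023409) = 173.340, so SD = 13.166.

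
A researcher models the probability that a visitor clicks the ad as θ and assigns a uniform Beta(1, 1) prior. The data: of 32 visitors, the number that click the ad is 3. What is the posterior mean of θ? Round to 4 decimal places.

Posterior mean ≈ 0.1176

Observing 3 successes and 29 failures updates Beta(1, 1) by adding the success and failure counts to the two shape parameters: α = 1+3 = 4, β = 1+29 = 30.
Posterior mean = α/(α+β) = 4/34 = 0.1176.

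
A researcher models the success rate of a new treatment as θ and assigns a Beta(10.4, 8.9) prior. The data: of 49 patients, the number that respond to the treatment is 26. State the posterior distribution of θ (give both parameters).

Posterior: Beta(36.4, 31.9)

The binomial likelihood is conjugate to the Beta prior: with 26 successes and 23 failures, the posterior is Beta(10.4+26, 8.9+23) = Beta(36.4, 31.9).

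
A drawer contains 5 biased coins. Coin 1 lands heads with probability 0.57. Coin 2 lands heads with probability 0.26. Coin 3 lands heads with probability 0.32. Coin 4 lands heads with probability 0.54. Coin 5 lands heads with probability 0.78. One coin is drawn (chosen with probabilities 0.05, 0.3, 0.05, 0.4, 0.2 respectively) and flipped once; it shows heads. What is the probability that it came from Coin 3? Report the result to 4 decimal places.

Posterior probability ≈ 0.0324

Tabulate prior·likelihood by source: [1] prior 0.05, lik 0.57, product 0.02850; [2] prior 0.3, lik 0.26, product 0.07800; [3] prior 0.05, lik 0.32, product 0.01600; [4] prior 0.4, lik 0.54, product 0.2160; [5] prior 0.2, lik 0.78, product 0.1560.
Normalizing constant = 0.49450; the posterior for Coin 3 is its product over the sum, 0.01600/0.49450 = 0.0324.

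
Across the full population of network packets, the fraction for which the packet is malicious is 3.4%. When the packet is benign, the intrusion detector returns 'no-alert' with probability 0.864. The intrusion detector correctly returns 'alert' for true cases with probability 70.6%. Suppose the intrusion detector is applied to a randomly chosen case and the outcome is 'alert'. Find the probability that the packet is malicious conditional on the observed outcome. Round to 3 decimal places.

P(H | E) ≈ 0.154

Let H be the event that the packet is malicious. P(H) = 0.034, so P(¬H) = 0.966. With E the 'alert' result, P(E|H) = 0.706 and P(E|¬H) = 0.136.
P(E) = 0.706·0.034 + 0.136·0.966 = 0.024004 + 0.13138 = 0.15538.
By Bayes' theorem, P(H|E) = 0.024004 / 0.15538 = 0.154.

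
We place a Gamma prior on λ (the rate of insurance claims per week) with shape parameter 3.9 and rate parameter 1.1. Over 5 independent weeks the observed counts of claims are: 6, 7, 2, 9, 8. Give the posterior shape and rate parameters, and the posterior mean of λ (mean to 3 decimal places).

Total count ∑xᵢ = 32 over n = 5 weeks.
Gamma is conjugate to the Poisson likelihood: posterior is Gamma(shape = 3.9+32 = 35.9, rate = 1.1+5 = 6.1).
Posterior mean = shape/rate = 35.9/6.1 = 5.885.

Posterior: Gamma(shape=35.9, rate=6.1); mean ≈ 5.885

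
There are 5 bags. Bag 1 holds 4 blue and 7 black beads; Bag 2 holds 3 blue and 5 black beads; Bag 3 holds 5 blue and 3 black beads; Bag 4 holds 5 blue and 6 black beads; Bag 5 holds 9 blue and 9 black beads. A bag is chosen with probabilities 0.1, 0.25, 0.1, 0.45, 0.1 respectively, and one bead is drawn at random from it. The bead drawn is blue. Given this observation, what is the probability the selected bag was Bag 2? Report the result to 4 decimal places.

Posterior probability ≈ 0.2097

P(blue|Bag 1) = 0.3636; P(blue|Bag 2) = 0.375; P(blue|Bag 3) = 0.625; P(blue|Bag 4) = 0.4545; P(blue|Bag 5) = 0.5.
Prior × likelihood for each source: 0.1·0.3636=0.03636, 0.25·0.375=0.09375, 0.1·0.625=0.06250, 0.45·0.4545=0.2045, 0.1·0.5=0.05000. Summing gives P(blue) = 0.44716.
P(Bag 2 | blue) = 0.09375 / 0.44716 = 0.2097.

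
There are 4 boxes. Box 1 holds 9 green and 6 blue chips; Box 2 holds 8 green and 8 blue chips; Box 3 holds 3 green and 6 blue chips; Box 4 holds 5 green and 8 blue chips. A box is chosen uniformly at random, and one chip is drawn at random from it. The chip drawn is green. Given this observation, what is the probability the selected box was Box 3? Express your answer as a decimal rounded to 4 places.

Tabulate prior·likelihood by source: [1] prior 0.25, lik 0.6, product 0.1500; [2] prior 0.25, lik 0.5, product 0.1250; [3] prior 0.25, lik 0.3333, product 0.08333; [4] prior 0.25, lik 0.3846, product 0.09615.
Normalizing constant = 0.45449; the posterior for Box 3 is its product over the sum, 0.08333/0.45449 = 0.1834.

Posterior probability ≈ 0.1834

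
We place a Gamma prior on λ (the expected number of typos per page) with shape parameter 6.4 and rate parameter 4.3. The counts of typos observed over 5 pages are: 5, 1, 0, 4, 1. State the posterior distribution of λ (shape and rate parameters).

The Poisson likelihood adds the total count to the shape and the number of exposure periods to the rate. Here ∑xᵢ = 11 and n = 5, so shape 6.4→17.4 and rate 4.3→9.3.

Posterior: Gamma(shape=17.4, rate=9.3)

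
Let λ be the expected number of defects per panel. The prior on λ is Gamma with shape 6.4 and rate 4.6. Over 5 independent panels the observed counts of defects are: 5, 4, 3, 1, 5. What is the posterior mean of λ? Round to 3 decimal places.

Posterior mean ≈ 2.542

Total count ∑xᵢ = 18 over n = 5 panels.
Gamma is conjugate to the Poisson likelihood: posterior is Gamma(shape = 6.4+18 = 24.4, rate = 4.6+5 = 9.6).
Posterior mean = shape/rate = 24.4/9.6 = 2.542.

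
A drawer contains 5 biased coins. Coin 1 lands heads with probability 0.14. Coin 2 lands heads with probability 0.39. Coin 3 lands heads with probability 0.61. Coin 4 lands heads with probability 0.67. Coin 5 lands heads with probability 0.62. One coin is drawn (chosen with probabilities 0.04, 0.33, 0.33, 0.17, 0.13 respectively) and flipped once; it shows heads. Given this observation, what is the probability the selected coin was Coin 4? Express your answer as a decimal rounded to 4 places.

Tabulate prior·likelihood by source: [1] prior 0.04, lik 0.14, product 0.005600; [2] prior 0.33, lik 0.39, product 0.1287; [3] prior 0.33, lik 0.61, product 0.2013; [4] prior 0.17, lik 0.67, product 0.1139; [5] prior 0.13, lik 0.62, product 0.08060.
Normalizing constant = 0.53010; the posterior for Coin 4 is its product over the sum, 0.1139/0.53010 = 0.2149.

Posterior probability ≈ 0.2149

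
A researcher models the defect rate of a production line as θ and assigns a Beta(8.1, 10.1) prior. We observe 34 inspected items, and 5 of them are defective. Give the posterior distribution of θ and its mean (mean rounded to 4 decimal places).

Observing 5 successes and 29 failures updates Beta(8.1, 10.1) by adding the success and failure counts to the two shape parameters: α = 8.1+5 = 13.1, β = 10.1+29 = 39.1.
E[θ | data] = 13.1/(13.1+39.1) = 0.2510.

Posterior: Beta(13.1, 39.1); mean ≈ 0.2510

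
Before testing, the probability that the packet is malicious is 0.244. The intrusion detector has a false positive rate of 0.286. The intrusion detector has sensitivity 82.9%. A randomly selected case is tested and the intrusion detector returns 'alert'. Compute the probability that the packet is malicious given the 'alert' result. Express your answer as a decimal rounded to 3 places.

Write H for 'the packet is malicious'. Prior odds H:¬H = 0.244/0.756 = 0.32275. For the 'alert' outcome, the likelihood ratio is 0.829/0.286 = 2.8986.
Posterior odds = 0.32275 × 2.8986 = 0.93553, so P(H|E) = 0.93553/(1+0.93553) = 0.483.

P(H | E) ≈ 0.483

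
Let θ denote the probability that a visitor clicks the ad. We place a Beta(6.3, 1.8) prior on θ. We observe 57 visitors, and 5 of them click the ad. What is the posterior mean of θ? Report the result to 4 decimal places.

Posterior mean ≈ 0.1736

The binomial likelihood is conjugate to the Beta prior: with 5 successes and 52 failures, the posterior is Beta(6.3+5, 1.8+52) = Beta(11.3, 53.8).
Posterior mean = α/(α+β) = 11.3/65.1 = 0.1736.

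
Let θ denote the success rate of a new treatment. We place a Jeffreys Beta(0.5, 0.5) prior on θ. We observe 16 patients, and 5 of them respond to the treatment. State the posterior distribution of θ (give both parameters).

Observing 5 successes and 11 failures updates Beta(0.5, 0.5) by adding the success and failure counts to the two shape parameters: α = 0.5+5 = 5.5, β = 0.5+11 = 11.5.

Posterior: Beta(5.5, 11.5)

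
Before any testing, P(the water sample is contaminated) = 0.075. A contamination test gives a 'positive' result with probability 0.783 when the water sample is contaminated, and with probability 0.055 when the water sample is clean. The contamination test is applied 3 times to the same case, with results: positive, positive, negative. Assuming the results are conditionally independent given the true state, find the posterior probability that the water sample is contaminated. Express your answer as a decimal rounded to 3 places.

Let H be the event that the water sample is contaminated; start with P(H) = 0.075. P('positive'|H) = 0.783, P('positive'|¬H) = 0.055.
Update on result 1 ('positive'): P(H) ← 0.783·0.0750 / (0.783·0.0750 + 0.055·0.9250) = 0.058725/0.10960 = 0.5358.
Update on result 2 ('positive'): P(H) ← 0.783·0.5358 / (0.783·0.5358 + 0.055·0.4642) = 0.41954/0.44507 = 0.9426.
Update on result 3 ('negative'): P(H) ← 0.217·0.9426 / (0.217·0.9426 + 0.945·0.0574) = 0.20455/0.25876 = 0.7905.

Posterior P(H) ≈ 0.791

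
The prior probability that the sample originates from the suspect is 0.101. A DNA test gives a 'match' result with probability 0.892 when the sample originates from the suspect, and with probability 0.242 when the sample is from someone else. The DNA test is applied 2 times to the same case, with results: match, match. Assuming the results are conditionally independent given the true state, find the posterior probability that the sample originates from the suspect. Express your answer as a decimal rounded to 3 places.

Posterior P(H) ≈ 0.604

With H the event that the sample originates from the suspect, the joint likelihood of the observed sequence is P(data|H) = 0.892·0.892 = 0.79566 and P(data|¬H) = 0.242·0.242 = 0.058564.
Bayes: P(H|data) = 0.101·0.79566 / (0.101·0.79566 + 0.899·0.058564) = 0.080362/0.13301 = 0.6042.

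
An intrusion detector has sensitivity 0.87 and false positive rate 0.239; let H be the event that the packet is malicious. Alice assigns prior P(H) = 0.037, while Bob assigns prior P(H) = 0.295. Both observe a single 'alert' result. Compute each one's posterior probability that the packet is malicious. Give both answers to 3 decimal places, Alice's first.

Alice: 0.123; Bob: 0.604

The likelihood ratio for an 'alert' result is 0.87/0.239 = 3.6402.
Alice: prior odds 0.037/0.963 = 0.038422; posterior odds 0.13986; posterior probability 0.123.
Bob: prior odds 0.295/0.705 = 0.41844; posterior odds 1.5232; posterior probability 0.604.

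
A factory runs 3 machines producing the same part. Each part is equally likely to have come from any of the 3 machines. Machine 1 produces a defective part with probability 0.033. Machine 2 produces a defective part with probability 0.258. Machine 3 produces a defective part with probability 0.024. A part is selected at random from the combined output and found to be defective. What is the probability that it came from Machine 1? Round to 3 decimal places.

Posterior probability ≈ 0.105

Tabulate prior·likelihood by source: [1] prior 0.333333, lik 0.033, product 0.01100; [2] prior 0.333333, lik 0.258, product 0.08600; [3] prior 0.333333, lik 0.024, product 0.008000.
Normalizing constant = 0.10500; the posterior for Machine 1 is its product over the sum, 0.01100/0.10500 = 0.105.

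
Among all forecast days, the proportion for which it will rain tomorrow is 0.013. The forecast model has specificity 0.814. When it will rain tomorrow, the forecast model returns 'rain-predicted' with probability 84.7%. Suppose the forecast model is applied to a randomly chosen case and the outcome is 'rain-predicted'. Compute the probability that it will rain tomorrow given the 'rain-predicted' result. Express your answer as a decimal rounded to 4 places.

P(H | E) ≈ 0.0566

Write H for 'it will rain tomorrow'. Prior odds H:¬H = 0.013/0.987 = 0.013171. For the 'rain-predicted' outcome, the likelihood ratio is 0.847/0.186 = 4.5538.
Posterior odds = 0.013171 × 4.5538 = 0.059979, so P(H|E) = 0.059979/(1+0.059979) = 0.0566.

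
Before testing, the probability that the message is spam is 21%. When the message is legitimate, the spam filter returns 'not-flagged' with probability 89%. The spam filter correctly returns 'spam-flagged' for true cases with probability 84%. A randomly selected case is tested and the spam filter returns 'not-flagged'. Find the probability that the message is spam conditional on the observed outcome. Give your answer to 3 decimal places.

Write H for 'the message is spam'. Prior odds H:¬H = 0.21/0.79 = 0.26582. For the 'not-flagged' outcome, the likelihood ratio is 0.16/0.89 = 0.17978.
Posterior odds = 0.26582 × 0.17978 = 0.047788, so P(H|E) = 0.047788/(1+0.047788) = 0.046.

P(H | E) ≈ 0.046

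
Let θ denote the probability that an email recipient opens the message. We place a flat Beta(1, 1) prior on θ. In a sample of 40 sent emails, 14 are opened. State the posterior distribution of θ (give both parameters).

Observing 14 successes and 26 failures updates Beta(1, 1) by adding the success and failure counts to the two shape parameters: α = 1+14 = 15, β = 1+26 = 27.

Posterior: Beta(15, 27)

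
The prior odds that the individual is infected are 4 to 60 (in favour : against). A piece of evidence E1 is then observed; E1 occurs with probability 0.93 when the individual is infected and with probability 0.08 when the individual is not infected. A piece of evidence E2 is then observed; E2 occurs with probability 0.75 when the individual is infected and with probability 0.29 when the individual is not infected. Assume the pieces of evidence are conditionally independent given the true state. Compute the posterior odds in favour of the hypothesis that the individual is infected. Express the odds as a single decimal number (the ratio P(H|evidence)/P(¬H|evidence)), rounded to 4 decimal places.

Posterior odds ≈ 2.0043

Prior odds = 4/60 = 0.066667. In log-odds, ln(0.066667) = -2.7081.
Add log likelihood ratios: ln(11.625) + ln(2.5862) = 3.4034.
Posterior log-odds = 0.69530, so posterior odds = exp(0.69530) = 2.0043.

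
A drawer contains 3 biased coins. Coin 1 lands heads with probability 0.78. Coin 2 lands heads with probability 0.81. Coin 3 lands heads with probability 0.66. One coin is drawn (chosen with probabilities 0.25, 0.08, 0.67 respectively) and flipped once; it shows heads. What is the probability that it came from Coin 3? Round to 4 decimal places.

Posterior probability ≈ 0.6299

P(heads|C1) = 0.78; P(heads|C2) = 0.81; P(heads|C3) = 0.66.
Prior × likelihood for each source: 0.25·0.78=0.1950, 0.08·0.81=0.06480, 0.67·0.66=0.4422. Summing gives P(heads) = 0.70200.
P(Coin 3 | heads) = 0.4422 / 0.70200 = 0.6299.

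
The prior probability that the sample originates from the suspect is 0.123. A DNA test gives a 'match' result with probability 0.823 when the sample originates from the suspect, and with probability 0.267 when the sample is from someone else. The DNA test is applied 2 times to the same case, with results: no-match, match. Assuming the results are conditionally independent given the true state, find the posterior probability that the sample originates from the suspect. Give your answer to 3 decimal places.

Let H be the event that the sample originates from the suspect; start with P(H) = 0.123. P('match'|H) = 0.823, P('match'|¬H) = 0.267.
Update on result 1 ('no-match'): P(H) ← 0.177·0.1230 / (0.177·0.1230 + 0.733·0.8770) = 0.021771/0.66461 = 0.0328.
Update on result 2 ('match'): P(H) ← 0.823·0.0328 / (0.823·0.0328 + 0.267·0.9672) = 0.026959/0.28521 = 0.0945.

Posterior P(H) ≈ 0.095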